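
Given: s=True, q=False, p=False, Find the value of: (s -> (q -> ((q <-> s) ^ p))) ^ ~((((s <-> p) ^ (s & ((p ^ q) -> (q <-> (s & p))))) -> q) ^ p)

False

Substituting s=True, q=False, p=False:
q <-> s = False <-> True = False
(q <-> s) ^ p = False ^ False = False
q -> ((q <-> s) ^ p) = False -> False = True
s -> (q -> ((q <-> s) ^ p)) = True -> True = True
s <-> p = True <-> False = False
p ^ q = False ^ False = False
s & p = True & False = False
q <-> (s & p) = False <-> False = True
(p ^ q) -> (q <-> (s & p)) = False -> True = True
s & ((p ^ q) -> (q <-> (s & p))) = True & True = True
(s <-> p) ^ (s & ((p ^ q) -> (q <-> (s & p)))) = False ^ True = True
((s <-> p) ^ (s & ((p ^ q) -> (q <-> (s & p))))) -> q = True -> False = False
(((s <-> p) ^ (s & ((p ^ q) -> (q <-> (s & p))))) -> q) ^ p = False ^ False = False
~((((s <-> p) ^ (s & ((p ^ q) -> (q <-> (s & p))))) -> q) ^ p) = ~False = True
(s -> (q -> ((q <-> s) ^ p))) ^ ~((((s <-> p) ^ (s & ((p ^ q) -> (q <-> (s & p))))) -> q) ^ p) = True ^ True = False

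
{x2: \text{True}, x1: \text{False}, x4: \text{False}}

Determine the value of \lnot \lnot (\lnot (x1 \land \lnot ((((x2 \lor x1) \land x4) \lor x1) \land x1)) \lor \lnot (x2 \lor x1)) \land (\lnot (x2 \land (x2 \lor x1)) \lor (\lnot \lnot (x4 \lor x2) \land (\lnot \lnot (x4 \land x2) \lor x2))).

\text{True}

Substituting x2=\text{True}, x1=\text{False}, x4=\text{False}:
x2 \lor x1 = \text{True} \lor \text{False} = \text{True}
(x2 \lor x1) \land x4 = \text{True} \land \text{False} = \text{False}
((x2 \lor x1) \land x4) \lor x1 = \text{False} \lor \text{False} = \text{False}
(((x2 \lor x1) \land x4) \lor x1) \land x1 = \text{False} \land \text{False} = \text{False}
\lnot ((((x2 \lor x1) \land x4) \lor x1) \land x1) = \lnot \text{False} = \text{True}
x1 \land \lnot ((((x2 \lor x1) \land x4) \lor x1) \land x1) = \text{False} \land \text{True} = \text{False}
\lnot (x1 \land \lnot ((((x2 \lor x1) \land x4) \lor x1) \land x1)) = \lnot \text{False} = \text{True}
x2 \lor x1 = \text{True} \lor \text{False} = \text{True}
\lnot (x2 \lor x1) = \lnot \text{True} = \text{False}
\lnot (x1 \land \lnot ((((x2 \lor x1) \land x4) \lor x1) \land x1)) \lor \lnot (x2 \lor x1) = \text{True} \lor \text{False} = \text{True}
\lnot (\lnot (x1 \land \lnot ((((x2 \lor x1) \land x4) \lor x1) \land x1)) \lor \lnot (x2 \lor x1)) = \lnot \text{True} = \text{False}
\lnot \lnot (\lnot (x1 \land \lnot ((((x2 \lor x1) \land x4) \lor x1) \land x1)) \lor \lnot (x2 \lor x1)) = \lnot \text{False} = \text{True}
x2 \lor x1 = \text{True} \lor \text{False} = \text{True}
x2 \land (x2 \lor x1) = \text{True} \land \text{True} = \text{True}
\lnot (x2 \land (x2 \lor x1)) = \lnot \text{True} = \text{False}
x4 \lor x2 = \text{False} \lor \text{True} = \text{True}
\lnot (x4 \lor x2) = \lnot \text{True} = \text{False}
\lnot \lnot (x4 \lor x2) = \lnot \text{False} = \text{True}
x4 \land x2 = \text{False} \land \text{True} = \text{False}
\lnot (x4 \land x2) = \lnot \text{False} = \text{True}
\lnot \lnot (x4 \land x2) = \lnot \text{True} = \text{False}
\lnot \lnot (x4 \land x2) \lor x2 = \text{False} \lor \text{True} = \text{True}
\lnot \lnot (x4 \lor x2) \land (\lnot \lnot (x4 \land x2) \lor x2) = \text{True} \land \text{True} = \text{True}
\lnot (x2 \land (x2 \lor x1)) \lor (\lnot \lnot (x4 \lor x2) \land (\lnot \lnot (x4 \land x2) \lor x2)) = \text{False} \lor \text{True} = \text{True}
\lnot \lnot (\lnot (x1 \land \lnot ((((x2 \lor x1) \land x4) \lor x1) \land x1)) \lor \lnot (x2 \lor x1)) \land (\lnot (x2 \land (x2 \lor x1)) \lor (\lnot \lnot (x4 \lor x2) \land (\lnot \lnot (x4 \land x2) \lor x2))) = \text{True} \land \text{True} = \text{True}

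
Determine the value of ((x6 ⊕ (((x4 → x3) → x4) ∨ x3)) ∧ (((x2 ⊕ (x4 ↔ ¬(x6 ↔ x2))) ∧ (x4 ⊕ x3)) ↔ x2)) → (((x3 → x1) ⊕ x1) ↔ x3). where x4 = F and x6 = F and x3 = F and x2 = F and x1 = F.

Substituting x4=F, x6=F, x3=F, x2=F, x1=F:
x4 → x3 = F → F = T
(x4 → x3) → x4 = T → F = F
((x4 → x3) → x4) ∨ x3 = F ∨ F = F
x6 ⊕ (((x4 → x3) → x4) ∨ x3) = F ⊕ F = F
x6 ↔ x2 = F ↔ F = T
¬(x6 ↔ x2) = ¬T = F
x4 ↔ ¬(x6 ↔ x2) = F ↔ F = T
x2 ⊕ (x4 ↔ ¬(x6 ↔ x2)) = F ⊕ T = T
x4 ⊕ x3 = F ⊕ F = F
(x2 ⊕ (x4 ↔ ¬(x6 ↔ x2))) ∧ (x4 ⊕ x3) = T ∧ F = F
((x2 ⊕ (x4 ↔ ¬(x6 ↔ x2))) ∧ (x4 ⊕ x3)) ↔ x2 = F ↔ F = T
(x6 ⊕ (((x4 → x3) → x4) ∨ x3)) ∧ (((x2 ⊕ (x4 ↔ ¬(x6 ↔ x2))) ∧ (x4 ⊕ x3)) ↔ x2) = F ∧ T = F
x3 → x1 = F → F = T
(x3 → x1) ⊕ x1 = T ⊕ F = T
((x3 → x1) ⊕ x1) ↔ x3 = T ↔ F = F
((x6 ⊕ (((x4 → x3) → x4) ∨ x3)) ∧ (((x2 ⊕ (x4 ↔ ¬(x6 ↔ x2))) ∧ (x4 ⊕ x3)) ↔ x2)) → (((x3 → x1) ⊕ x1) ↔ x3) = F → F = T

T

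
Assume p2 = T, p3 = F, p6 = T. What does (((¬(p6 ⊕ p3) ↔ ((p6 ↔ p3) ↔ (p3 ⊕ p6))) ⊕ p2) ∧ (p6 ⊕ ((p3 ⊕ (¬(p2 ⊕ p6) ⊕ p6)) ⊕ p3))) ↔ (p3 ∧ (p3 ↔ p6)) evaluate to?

p6 ⊕ p3 = T ⊕ F = T
¬(p6 ⊕ p3) = ¬T = F
p6 ↔ p3 = T ↔ F = F
p3 ⊕ p6 = F ⊕ T = T
(p6 ↔ p3) ↔ (p3 ⊕ p6) = F ↔ T = F
¬(p6 ⊕ p3) ↔ ((p6 ↔ p3) ↔ (p3 ⊕ p6)) = F ↔ F = T
(¬(p6 ⊕ p3) ↔ ((p6 ↔ p3) ↔ (p3 ⊕ p6))) ⊕ p2 = T ⊕ T = F
p2 ⊕ p6 = T ⊕ T = F
¬(p2 ⊕ p6) = ¬F = T
¬(p2 ⊕ p6) ⊕ p6 = T ⊕ T = F
p3 ⊕ (¬(p2 ⊕ p6) ⊕ p6) = F ⊕ F = F
(p3 ⊕ (¬(p2 ⊕ p6) ⊕ p6)) ⊕ p3 = F ⊕ F = F
p6 ⊕ ((p3 ⊕ (¬(p2 ⊕ p6) ⊕ p6)) ⊕ p3) = T ⊕ F = T
((¬(p6 ⊕ p3) ↔ ((p6 ↔ p3) ↔ (p3 ⊕ p6))) ⊕ p2) ∧ (p6 ⊕ ((p3 ⊕ (¬(p2 ⊕ p6) ⊕ p6)) ⊕ p3)) = F ∧ T = F
p3 ↔ p6 = F ↔ T = F
p3 ∧ (p3 ↔ p6) = F ∧ F = F
(((¬(p6 ⊕ p3) ↔ ((p6 ↔ p3) ↔ (p3 ⊕ p6))) ⊕ p2) ∧ (p6 ⊕ ((p3 ⊕ (¬(p2 ⊕ p6) ⊕ p6)) ⊕ p3))) ↔ (p3 ∧ (p3 ↔ p6)) = F ↔ F = T

T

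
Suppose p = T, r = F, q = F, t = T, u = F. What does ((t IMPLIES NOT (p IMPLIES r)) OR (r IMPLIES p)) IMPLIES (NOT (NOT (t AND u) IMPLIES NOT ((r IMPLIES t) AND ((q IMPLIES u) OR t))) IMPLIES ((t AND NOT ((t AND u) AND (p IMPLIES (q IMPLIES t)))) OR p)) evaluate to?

T

p IMPLIES r = T IMPLIES F = F
NOT (p IMPLIES r) = NOT F = T
t IMPLIES NOT (p IMPLIES r) = T IMPLIES T = T
r IMPLIES p = F IMPLIES T = T
(t IMPLIES NOT (p IMPLIES r)) OR (r IMPLIES p) = T OR T = T
t AND u = T AND F = F
NOT (t AND u) = NOT F = T
r IMPLIES t = F IMPLIES T = T
q IMPLIES u = F IMPLIES F = T
(q IMPLIES u) OR t = T OR T = T
(r IMPLIES t) AND ((q IMPLIES u) OR t) = T AND T = T
NOT ((r IMPLIES t) AND ((q IMPLIES u) OR t)) = NOT T = F
NOT (t AND u) IMPLIES NOT ((r IMPLIES t) AND ((q IMPLIES u) OR t)) = T IMPLIES F = F
NOT (NOT (t AND u) IMPLIES NOT ((r IMPLIES t) AND ((q IMPLIES u) OR t))) = NOT F = T
t AND u = T AND F = F
q IMPLIES t = F IMPLIES T = T
p IMPLIES (q IMPLIES t) = T IMPLIES T = T
(t AND u) AND (p IMPLIES (q IMPLIES t)) = F AND T = F
NOT ((t AND u) AND (p IMPLIES (q IMPLIES t))) = NOT F = T
t AND NOT ((t AND u) AND (p IMPLIES (q IMPLIES t))) = T AND T = T
(t AND NOT ((t AND u) AND (p IMPLIES (q IMPLIES t)))) OR p = T OR T = T
NOT (NOT (t AND u) IMPLIES NOT ((r IMPLIES t) AND ((q IMPLIES u) OR t))) IMPLIES ((t AND NOT ((t AND u) AND (p IMPLIES (q IMPLIES t)))) OR p) = T IMPLIES T = T
((t IMPLIES NOT (p IMPLIES r)) OR (r IMPLIES p)) IMPLIES (NOT (NOT (t AND u) IMPLIES NOT ((r IMPLIES t) AND ((q IMPLIES u) OR t))) IMPLIES ((t AND NOT ((t AND u) AND (p IMPLIES (q IMPLIES t)))) OR p)) = T IMPLIES T = T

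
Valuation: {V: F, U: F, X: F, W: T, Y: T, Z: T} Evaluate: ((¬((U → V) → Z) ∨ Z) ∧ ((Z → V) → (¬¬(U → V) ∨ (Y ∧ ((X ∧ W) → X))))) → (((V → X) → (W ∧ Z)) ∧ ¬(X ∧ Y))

T

U → V = F → F = T
(U → V) → Z = T → T = T
¬((U → V) → Z) = ¬T = F
¬((U → V) → Z) ∨ Z = F ∨ T = T
Z → V = T → F = F
U → V = F → F = T
¬(U → V) = ¬T = F
¬¬(U → V) = ¬F = T
X ∧ W = F ∧ T = F
(X ∧ W) → X = F → F = T
Y ∧ ((X ∧ W) → X) = T ∧ T = T
¬¬(U → V) ∨ (Y ∧ ((X ∧ W) → X)) = T ∨ T = T
(Z → V) → (¬¬(U → V) ∨ (Y ∧ ((X ∧ W) → X))) = F → T = T
(¬((U → V) → Z) ∨ Z) ∧ ((Z → V) → (¬¬(U → V) ∨ (Y ∧ ((X ∧ W) → X)))) = T ∧ T = T
V → X = F → F = T
W ∧ Z = T ∧ T = T
(V → X) → (W ∧ Z) = T → T = T
X ∧ Y = F ∧ T = F
¬(X ∧ Y) = ¬F = T
((V → X) → (W ∧ Z)) ∧ ¬(X ∧ Y) = T ∧ T = T
((¬((U → V) → Z) ∨ Z) ∧ ((Z → V) → (¬¬(U → V) ∨ (Y ∧ ((X ∧ W) → X))))) → (((V → X) → (W ∧ Z)) ∧ ¬(X ∧ Y)) = T → T = T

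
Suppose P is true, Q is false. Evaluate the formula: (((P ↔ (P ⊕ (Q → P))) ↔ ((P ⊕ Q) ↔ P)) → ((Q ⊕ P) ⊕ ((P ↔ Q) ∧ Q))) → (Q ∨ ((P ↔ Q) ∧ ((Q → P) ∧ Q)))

Q → P = False → True = True
P ⊕ (Q → P) = True ⊕ True = False
P ↔ (P ⊕ (Q → P)) = True ↔ False = False
P ⊕ Q = True ⊕ False = True
(P ⊕ Q) ↔ P = True ↔ True = True
(P ↔ (P ⊕ (Q → P))) ↔ ((P ⊕ Q) ↔ P) = False ↔ True = False
Q ⊕ P = False ⊕ True = True
P ↔ Q = True ↔ False = False
(P ↔ Q) ∧ Q = False ∧ False = False
(Q ⊕ P) ⊕ ((P ↔ Q) ∧ Q) = True ⊕ False = True
((P ↔ (P ⊕ (Q → P))) ↔ ((P ⊕ Q) ↔ P)) → ((Q ⊕ P) ⊕ ((P ↔ Q) ∧ Q)) = False → True = True
P ↔ Q = True ↔ False = False
Q → P = False → True = True
(Q → P) ∧ Q = True ∧ False = False
(P ↔ Q) ∧ ((Q → P) ∧ Q) = False ∧ False = False
Q ∨ ((P ↔ Q) ∧ ((Q → P) ∧ Q)) = False ∨ False = False
(((P ↔ (P ⊕ (Q → P))) ↔ ((P ⊕ Q) ↔ P)) → ((Q ⊕ P) ⊕ ((P ↔ Q) ∧ Q))) → (Q ∨ ((P ↔ Q) ∧ ((Q → P) ∧ Q))) = True → False = False

False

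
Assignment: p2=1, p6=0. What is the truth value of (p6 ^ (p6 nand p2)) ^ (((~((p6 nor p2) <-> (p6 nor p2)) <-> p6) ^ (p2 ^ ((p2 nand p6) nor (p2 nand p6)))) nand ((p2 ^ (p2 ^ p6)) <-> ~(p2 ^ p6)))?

Substituting p2=1, p6=0:
p6 nand p2 = 0 nand 1 = 1
p6 ^ (p6 nand p2) = 0 ^ 1 = 1
p6 nor p2 = 0 nor 1 = 0
p6 nor p2 = 0 nor 1 = 0
(p6 nor p2) <-> (p6 nor p2) = 0 <-> 0 = 1
~((p6 nor p2) <-> (p6 nor p2)) = ~1 = 0
~((p6 nor p2) <-> (p6 nor p2)) <-> p6 = 0 <-> 0 = 1
p2 nand p6 = 1 nand 0 = 1
p2 nand p6 = 1 nand 0 = 1
(p2 nand p6) nor (p2 nand p6) = 1 nor 1 = 0
p2 ^ ((p2 nand p6) nor (p2 nand p6)) = 1 ^ 0 = 1
(~((p6 nor p2) <-> (p6 nor p2)) <-> p6) ^ (p2 ^ ((p2 nand p6) nor (p2 nand p6))) = 1 ^ 1 = 0
p2 ^ p6 = 1 ^ 0 = 1
p2 ^ (p2 ^ p6) = 1 ^ 1 = 0
p2 ^ p6 = 1 ^ 0 = 1
~(p2 ^ p6) = ~1 = 0
(p2 ^ (p2 ^ p6)) <-> ~(p2 ^ p6) = 0 <-> 0 = 1
((~((p6 nor p2) <-> (p6 nor p2)) <-> p6) ^ (p2 ^ ((p2 nand p6) nor (p2 nand p6)))) nand ((p2 ^ (p2 ^ p6)) <-> ~(p2 ^ p6)) = 0 nand 1 = 1
(p6 ^ (p6 nand p2)) ^ (((~((p6 nor p2) <-> (p6 nor p2)) <-> p6) ^ (p2 ^ ((p2 nand p6) nor (p2 nand p6)))) nand ((p2 ^ (p2 ^ p6)) <-> ~(p2 ^ p6))) = 1 ^ 1 = 0

0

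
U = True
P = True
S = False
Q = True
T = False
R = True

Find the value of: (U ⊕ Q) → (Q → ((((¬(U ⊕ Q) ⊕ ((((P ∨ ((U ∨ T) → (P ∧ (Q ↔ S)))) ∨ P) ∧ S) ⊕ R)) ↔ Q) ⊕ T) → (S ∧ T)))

True

U ⊕ Q = True ⊕ True = False
U ⊕ Q = True ⊕ True = False
¬(U ⊕ Q) = ¬False = True
U ∨ T = True ∨ False = True
Q ↔ S = True ↔ False = False
P ∧ (Q ↔ S) = True ∧ False = False
(U ∨ T) → (P ∧ (Q ↔ S)) = True → False = False
P ∨ ((U ∨ T) → (P ∧ (Q ↔ S))) = True ∨ False = True
(P ∨ ((U ∨ T) → (P ∧ (Q ↔ S)))) ∨ P = True ∨ True = True
((P ∨ ((U ∨ T) → (P ∧ (Q ↔ S)))) ∨ P) ∧ S = True ∧ False = False
(((P ∨ ((U ∨ T) → (P ∧ (Q ↔ S)))) ∨ P) ∧ S) ⊕ R = False ⊕ True = True
¬(U ⊕ Q) ⊕ ((((P ∨ ((U ∨ T) → (P ∧ (Q ↔ S)))) ∨ P) ∧ S) ⊕ R) = True ⊕ True = False
(¬(U ⊕ Q) ⊕ ((((P ∨ ((U ∨ T) → (P ∧ (Q ↔ S)))) ∨ P) ∧ S) ⊕ R)) ↔ Q = False ↔ True = False
((¬(U ⊕ Q) ⊕ ((((P ∨ ((U ∨ T) → (P ∧ (Q ↔ S)))) ∨ P) ∧ S) ⊕ R)) ↔ Q) ⊕ T = False ⊕ False = False
S ∧ T = False ∧ False = False
(((¬(U ⊕ Q) ⊕ ((((P ∨ ((U ∨ T) → (P ∧ (Q ↔ S)))) ∨ P) ∧ S) ⊕ R)) ↔ Q) ⊕ T) → (S ∧ T) = False → False = True
Q → ((((¬(U ⊕ Q) ⊕ ((((P ∨ ((U ∨ T) → (P ∧ (Q ↔ S)))) ∨ P) ∧ S) ⊕ R)) ↔ Q) ⊕ T) → (S ∧ T)) = True → True = True
(U ⊕ Q) → (Q → ((((¬(U ⊕ Q) ⊕ ((((P ∨ ((U ∨ T) → (P ∧ (Q ↔ S)))) ∨ P) ∧ S) ⊕ R)) ↔ Q) ⊕ T) → (S ∧ T))) = False → True = True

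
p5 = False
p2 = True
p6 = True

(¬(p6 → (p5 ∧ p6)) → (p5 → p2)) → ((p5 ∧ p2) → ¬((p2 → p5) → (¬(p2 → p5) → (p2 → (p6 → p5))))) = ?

Substituting p5=False, p2=True, p6=True:
p5 ∧ p6 = False ∧ True = False
p6 → (p5 ∧ p6) = True → False = False
¬(p6 → (p5 ∧ p6)) = ¬False = True
p5 → p2 = False → True = True
¬(p6 → (p5 ∧ p6)) → (p5 → p2) = True → True = True
p5 ∧ p2 = False ∧ True = False
p2 → p5 = True → False = False
p2 → p5 = True → False = False
¬(p2 → p5) = ¬False = True
p6 → p5 = True → False = False
p2 → (p6 → p5) = True → False = False
¬(p2 → p5) → (p2 → (p6 → p5)) = True → False = False
(p2 → p5) → (¬(p2 → p5) → (p2 → (p6 → p5))) = False → False = True
¬((p2 → p5) → (¬(p2 → p5) → (p2 → (p6 → p5)))) = ¬True = False
(p5 ∧ p2) → ¬((p2 → p5) → (¬(p2 → p5) → (p2 → (p6 → p5)))) = False → False = True
(¬(p6 → (p5 ∧ p6)) → (p5 → p2)) → ((p5 ∧ p2) → ¬((p2 → p5) → (¬(p2 → p5) → (p2 → (p6 → p5))))) = True → True = True

True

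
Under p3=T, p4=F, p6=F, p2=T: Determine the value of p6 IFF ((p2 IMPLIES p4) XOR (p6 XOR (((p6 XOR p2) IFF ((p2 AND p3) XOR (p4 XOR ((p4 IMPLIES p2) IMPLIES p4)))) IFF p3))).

Substituting p3=T, p4=F, p6=F, p2=T:
p2 IMPLIES p4 = T IMPLIES F = F
p6 XOR p2 = F XOR T = T
p2 AND p3 = T AND T = T
p4 IMPLIES p2 = F IMPLIES T = T
(p4 IMPLIES p2) IMPLIES p4 = T IMPLIES F = F
p4 XOR ((p4 IMPLIES p2) IMPLIES p4) = F XOR F = F
(p2 AND p3) XOR (p4 XOR ((p4 IMPLIES p2) IMPLIES p4)) = T XOR F = T
(p6 XOR p2) IFF ((p2 AND p3) XOR (p4 XOR ((p4 IMPLIES p2) IMPLIES p4))) = T IFF T = T
((p6 XOR p2) IFF ((p2 AND p3) XOR (p4 XOR ((p4 IMPLIES p2) IMPLIES p4)))) IFF p3 = T IFF T = T
p6 XOR (((p6 XOR p2) IFF ((p2 AND p3) XOR (p4 XOR ((p4 IMPLIES p2) IMPLIES p4)))) IFF p3) = F XOR T = T
(p2 IMPLIES p4) XOR (p6 XOR (((p6 XOR p2) IFF ((p2 AND p3) XOR (p4 XOR ((p4 IMPLIES p2) IMPLIES p4)))) IFF p3)) = F XOR T = T
p6 IFF ((p2 IMPLIES p4) XOR (p6 XOR (((p6 XOR p2) IFF ((p2 AND p3) XOR (p4 XOR ((p4 IMPLIES p2) IMPLIES p4)))) IFF p3))) = F IFF T = F

F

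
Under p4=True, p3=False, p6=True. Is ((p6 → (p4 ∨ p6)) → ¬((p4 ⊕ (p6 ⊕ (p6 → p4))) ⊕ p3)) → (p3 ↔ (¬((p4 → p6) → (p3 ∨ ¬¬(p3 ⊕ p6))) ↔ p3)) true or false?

True

p4 ∨ p6 = True ∨ True = True
p6 → (p4 ∨ p6) = True → True = True
p6 → p4 = True → True = True
p6 ⊕ (p6 → p4) = True ⊕ True = False
p4 ⊕ (p6 ⊕ (p6 → p4)) = True ⊕ False = True
(p4 ⊕ (p6 ⊕ (p6 → p4))) ⊕ p3 = True ⊕ False = True
¬((p4 ⊕ (p6 ⊕ (p6 → p4))) ⊕ p3) = ¬True = False
(p6 → (p4 ∨ p6)) → ¬((p4 ⊕ (p6 ⊕ (p6 → p4))) ⊕ p3) = True → False = False
p4 → p6 = True → True = True
p3 ⊕ p6 = False ⊕ True = True
¬(p3 ⊕ p6) = ¬True = False
¬¬(p3 ⊕ p6) = ¬False = True
p3 ∨ ¬¬(p3 ⊕ p6) = False ∨ True = True
(p4 → p6) → (p3 ∨ ¬¬(p3 ⊕ p6)) = True → True = True
¬((p4 → p6) → (p3 ∨ ¬¬(p3 ⊕ p6))) = ¬True = False
¬((p4 → p6) → (p3 ∨ ¬¬(p3 ⊕ p6))) ↔ p3 = False ↔ False = True
p3 ↔ (¬((p4 → p6) → (p3 ∨ ¬¬(p3 ⊕ p6))) ↔ p3) = False ↔ True = False
((p6 → (p4 ∨ p6)) → ¬((p4 ⊕ (p6 ⊕ (p6 → p4))) ⊕ p3)) → (p3 ↔ (¬((p4 → p6) → (p3 ∨ ¬¬(p3 ⊕ p6))) ↔ p3)) = False → False = True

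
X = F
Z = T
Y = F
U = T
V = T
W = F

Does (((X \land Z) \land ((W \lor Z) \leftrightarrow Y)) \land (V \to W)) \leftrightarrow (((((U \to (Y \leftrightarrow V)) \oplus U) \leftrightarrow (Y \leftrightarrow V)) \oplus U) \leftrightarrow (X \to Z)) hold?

F

Substituting X=F, Z=T, Y=F, U=T, V=T, W=F:
X \land Z = F \land T = F
W \lor Z = F \lor T = T
(W \lor Z) \leftrightarrow Y = T \leftrightarrow F = F
(X \land Z) \land ((W \lor Z) \leftrightarrow Y) = F \land F = F
V \to W = T \to F = F
((X \land Z) \land ((W \lor Z) \leftrightarrow Y)) \land (V \to W) = F \land F = F
Y \leftrightarrow V = F \leftrightarrow T = F
U \to (Y \leftrightarrow V) = T \to F = F
(U \to (Y \leftrightarrow V)) \oplus U = F \oplus T = T
Y \leftrightarrow V = F \leftrightarrow T = F
((U \to (Y \leftrightarrow V)) \oplus U) \leftrightarrow (Y \leftrightarrow V) = T \leftrightarrow F = F
(((U \to (Y \leftrightarrow V)) \oplus U) \leftrightarrow (Y \leftrightarrow V)) \oplus U = F \oplus T = T
X \to Z = F \to T = T
((((U \to (Y \leftrightarrow V)) \oplus U) \leftrightarrow (Y \leftrightarrow V)) \oplus U) \leftrightarrow (X \to Z) = T \leftrightarrow T = T
(((X \land Z) \land ((W \lor Z) \leftrightarrow Y)) \land (V \to W)) \leftrightarrow (((((U \to (Y \leftrightarrow V)) \oplus U) \leftrightarrow (Y \leftrightarrow V)) \oplus U) \leftrightarrow (X \to Z)) = F \leftrightarrow T = F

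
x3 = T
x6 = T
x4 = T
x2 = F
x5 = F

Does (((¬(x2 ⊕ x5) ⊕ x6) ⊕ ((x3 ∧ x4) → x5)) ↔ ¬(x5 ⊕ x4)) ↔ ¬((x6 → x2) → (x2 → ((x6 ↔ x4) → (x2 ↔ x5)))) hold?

F

Substituting x3=T, x6=T, x4=T, x2=F, x5=F:
x2 ⊕ x5 = F ⊕ F = F
¬(x2 ⊕ x5) = ¬F = T
¬(x2 ⊕ x5) ⊕ x6 = T ⊕ T = F
x3 ∧ x4 = T ∧ T = T
(x3 ∧ x4) → x5 = T → F = F
(¬(x2 ⊕ x5) ⊕ x6) ⊕ ((x3 ∧ x4) → x5) = F ⊕ F = F
x5 ⊕ x4 = F ⊕ T = T
¬(x5 ⊕ x4) = ¬T = F
((¬(x2 ⊕ x5) ⊕ x6) ⊕ ((x3 ∧ x4) → x5)) ↔ ¬(x5 ⊕ x4) = F ↔ F = T
x6 → x2 = T → F = F
x6 ↔ x4 = T ↔ T = T
x2 ↔ x5 = F ↔ F = T
(x6 ↔ x4) → (x2 ↔ x5) = T → T = T
x2 → ((x6 ↔ x4) → (x2 ↔ x5)) = F → T = T
(x6 → x2) → (x2 → ((x6 ↔ x4) → (x2 ↔ x5))) = F → T = T
¬((x6 → x2) → (x2 → ((x6 ↔ x4) → (x2 ↔ x5)))) = ¬T = F
(((¬(x2 ⊕ x5) ⊕ x6) ⊕ ((x3 ∧ x4) → x5)) ↔ ¬(x5 ⊕ x4)) ↔ ¬((x6 → x2) → (x2 → ((x6 ↔ x4) → (x2 ↔ x5)))) = T ↔ F = F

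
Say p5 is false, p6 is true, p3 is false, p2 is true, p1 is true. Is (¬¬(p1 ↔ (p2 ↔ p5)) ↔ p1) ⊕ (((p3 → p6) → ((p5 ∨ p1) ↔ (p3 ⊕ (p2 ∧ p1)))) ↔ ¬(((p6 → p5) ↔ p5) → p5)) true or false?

T

Substituting p5=F, p6=T, p3=F, p2=T, p1=T:
p2 ↔ p5 = T ↔ F = F
p1 ↔ (p2 ↔ p5) = T ↔ F = F
¬(p1 ↔ (p2 ↔ p5)) = ¬F = T
¬¬(p1 ↔ (p2 ↔ p5)) = ¬T = F
¬¬(p1 ↔ (p2 ↔ p5)) ↔ p1 = F ↔ T = F
p3 → p6 = F → T = T
p5 ∨ p1 = F ∨ T = T
p2 ∧ p1 = T ∧ T = T
p3 ⊕ (p2 ∧ p1) = F ⊕ T = T
(p5 ∨ p1) ↔ (p3 ⊕ (p2 ∧ p1)) = T ↔ T = T
(p3 → p6) → ((p5 ∨ p1) ↔ (p3 ⊕ (p2 ∧ p1))) = T → T = T
p6 → p5 = T → F = F
(p6 → p5) ↔ p5 = F ↔ F = T
((p6 → p5) ↔ p5) → p5 = T → F = F
¬(((p6 → p5) ↔ p5) → p5) = ¬F = T
((p3 → p6) → ((p5 ∨ p1) ↔ (p3 ⊕ (p2 ∧ p1)))) ↔ ¬(((p6 → p5) ↔ p5) → p5) = T ↔ T = T
(¬¬(p1 ↔ (p2 ↔ p5)) ↔ p1) ⊕ (((p3 → p6) → ((p5 ∨ p1) ↔ (p3 ⊕ (p2 ∧ p1)))) ↔ ¬(((p6 → p5) ↔ p5) → p5)) = F ⊕ T = T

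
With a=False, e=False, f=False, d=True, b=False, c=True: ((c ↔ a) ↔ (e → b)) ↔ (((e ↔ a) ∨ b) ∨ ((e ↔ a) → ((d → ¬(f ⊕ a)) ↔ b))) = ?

Substituting a=False, e=False, f=False, d=True, b=False, c=True:
c ↔ a = True ↔ False = False
e → b = False → False = True
(c ↔ a) ↔ (e → b) = False ↔ True = False
e ↔ a = False ↔ False = True
(e ↔ a) ∨ b = True ∨ False = True
e ↔ a = False ↔ False = True
f ⊕ a = False ⊕ False = False
¬(f ⊕ a) = ¬False = True
d → ¬(f ⊕ a) = True → True = True
(d → ¬(f ⊕ a)) ↔ b = True ↔ False = False
(e ↔ a) → ((d → ¬(f ⊕ a)) ↔ b) = True → False = False
((e ↔ a) ∨ b) ∨ ((e ↔ a) → ((d → ¬(f ⊕ a)) ↔ b)) = True ∨ False = True
((c ↔ a) ↔ (e → b)) ↔ (((e ↔ a) ∨ b) ∨ ((e ↔ a) → ((d → ¬(f ⊕ a)) ↔ b))) = False ↔ True = False

False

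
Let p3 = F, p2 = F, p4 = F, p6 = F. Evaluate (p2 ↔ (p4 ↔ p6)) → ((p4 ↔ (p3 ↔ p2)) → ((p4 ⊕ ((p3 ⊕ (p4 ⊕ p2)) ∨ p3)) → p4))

T

p4 ↔ p6 = F ↔ F = T
p2 ↔ (p4 ↔ p6) = F ↔ T = F
p3 ↔ p2 = F ↔ F = T
p4 ↔ (p3 ↔ p2) = F ↔ T = F
p4 ⊕ p2 = F ⊕ F = F
p3 ⊕ (p4 ⊕ p2) = F ⊕ F = F
(p3 ⊕ (p4 ⊕ p2)) ∨ p3 = F ∨ F = F
p4 ⊕ ((p3 ⊕ (p4 ⊕ p2)) ∨ p3) = F ⊕ F = F
(p4 ⊕ ((p3 ⊕ (p4 ⊕ p2)) ∨ p3)) → p4 = F → F = T
(p4 ↔ (p3 ↔ p2)) → ((p4 ⊕ ((p3 ⊕ (p4 ⊕ p2)) ∨ p3)) → p4) = F → T = T
(p2 ↔ (p4 ↔ p6)) → ((p4 ↔ (p3 ↔ p2)) → ((p4 ⊕ ((p3 ⊕ (p4 ⊕ p2)) ∨ p3)) → p4)) = F → T = T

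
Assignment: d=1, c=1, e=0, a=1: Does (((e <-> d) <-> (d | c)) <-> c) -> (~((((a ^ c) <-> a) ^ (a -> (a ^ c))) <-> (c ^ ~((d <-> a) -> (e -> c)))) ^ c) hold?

Substituting d=1, c=1, e=0, a=1:
e <-> d = 0 <-> 1 = 0
d | c = 1 | 1 = 1
(e <-> d) <-> (d | c) = 0 <-> 1 = 0
((e <-> d) <-> (d | c)) <-> c = 0 <-> 1 = 0
a ^ c = 1 ^ 1 = 0
(a ^ c) <-> a = 0 <-> 1 = 0
a ^ c = 1 ^ 1 = 0
a -> (a ^ c) = 1 -> 0 = 0
((a ^ c) <-> a) ^ (a -> (a ^ c)) = 0 ^ 0 = 0
d <-> a = 1 <-> 1 = 1
e -> c = 0 -> 1 = 1
(d <-> a) -> (e -> c) = 1 -> 1 = 1
~((d <-> a) -> (e -> c)) = ~1 = 0
c ^ ~((d <-> a) -> (e -> c)) = 1 ^ 0 = 1
(((a ^ c) <-> a) ^ (a -> (a ^ c))) <-> (c ^ ~((d <-> a) -> (e -> c))) = 0 <-> 1 = 0
~((((a ^ c) <-> a) ^ (a -> (a ^ c))) <-> (c ^ ~((d <-> a) -> (e -> c)))) = ~0 = 1
~((((a ^ c) <-> a) ^ (a -> (a ^ c))) <-> (c ^ ~((d <-> a) -> (e -> c)))) ^ c = 1 ^ 1 = 0
(((e <-> d) <-> (d | c)) <-> c) -> (~((((a ^ c) <-> a) ^ (a -> (a ^ c))) <-> (c ^ ~((d <-> a) -> (e -> c)))) ^ c) = 0 -> 0 = 1

1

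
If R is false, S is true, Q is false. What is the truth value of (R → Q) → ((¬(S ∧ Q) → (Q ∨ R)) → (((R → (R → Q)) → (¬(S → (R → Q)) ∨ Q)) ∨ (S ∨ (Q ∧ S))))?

R → Q = F → F = T
S ∧ Q = T ∧ F = F
¬(S ∧ Q) = ¬F = T
Q ∨ R = F ∨ F = F
¬(S ∧ Q) → (Q ∨ R) = T → F = F
R → Q = F → F = T
R → (R → Q) = F → T = T
R → Q = F → F = T
S → (R → Q) = T → T = T
¬(S → (R → Q)) = ¬T = F
¬(S → (R → Q)) ∨ Q = F ∨ F = F
(R → (R → Q)) → (¬(S → (R → Q)) ∨ Q) = T → F = F
Q ∧ S = F ∧ T = F
S ∨ (Q ∧ S) = T ∨ F = T
((R → (R → Q)) → (¬(S → (R → Q)) ∨ Q)) ∨ (S ∨ (Q ∧ S)) = F ∨ T = T
(¬(S ∧ Q) → (Q ∨ R)) → (((R → (R → Q)) → (¬(S → (R → Q)) ∨ Q)) ∨ (S ∨ (Q ∧ S))) = F → T = T
(R → Q) → ((¬(S ∧ Q) → (Q ∨ R)) → (((R → (R → Q)) → (¬(S → (R → Q)) ∨ Q)) ∨ (S ∨ (Q ∧ S)))) = T → T = T

T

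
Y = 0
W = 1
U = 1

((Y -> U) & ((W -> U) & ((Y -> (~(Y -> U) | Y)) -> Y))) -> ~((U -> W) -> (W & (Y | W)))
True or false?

Substituting Y=0, W=1, U=1:
Y -> U = 0 -> 1 = 1
W -> U = 1 -> 1 = 1
Y -> U = 0 -> 1 = 1
~(Y -> U) = ~1 = 0
~(Y -> U) | Y = 0 | 0 = 0
Y -> (~(Y -> U) | Y) = 0 -> 0 = 1
(Y -> (~(Y -> U) | Y)) -> Y = 1 -> 0 = 0
(W -> U) & ((Y -> (~(Y -> U) | Y)) -> Y) = 1 & 0 = 0
(Y -> U) & ((W -> U) & ((Y -> (~(Y -> U) | Y)) -> Y)) = 1 & 0 = 0
U -> W = 1 -> 1 = 1
Y | W = 0 | 1 = 1
W & (Y | W) = 1 & 1 = 1
(U -> W) -> (W & (Y | W)) = 1 -> 1 = 1
~((U -> W) -> (W & (Y | W))) = ~1 = 0
((Y -> U) & ((W -> U) & ((Y -> (~(Y -> U) | Y)) -> Y))) -> ~((U -> W) -> (W & (Y | W))) = 0 -> 0 = 1

1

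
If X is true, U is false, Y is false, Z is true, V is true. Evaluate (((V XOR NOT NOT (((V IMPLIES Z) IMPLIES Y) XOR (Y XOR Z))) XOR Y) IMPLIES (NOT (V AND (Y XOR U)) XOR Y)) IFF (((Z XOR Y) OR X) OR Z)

True

Substituting X=True, U=False, Y=False, Z=True, V=True:
V IMPLIES Z = True IMPLIES True = True
(V IMPLIES Z) IMPLIES Y = True IMPLIES False = False
Y XOR Z = False XOR True = True
((V IMPLIES Z) IMPLIES Y) XOR (Y XOR Z) = False XOR True = True
NOT (((V IMPLIES Z) IMPLIES Y) XOR (Y XOR Z)) = NOT True = False
NOT NOT (((V IMPLIES Z) IMPLIES Y) XOR (Y XOR Z)) = NOT False = True
V XOR NOT NOT (((V IMPLIES Z) IMPLIES Y) XOR (Y XOR Z)) = True XOR True = False
(V XOR NOT NOT (((V IMPLIES Z) IMPLIES Y) XOR (Y XOR Z))) XOR Y = False XOR False = False
Y XOR U = False XOR False = False
V AND (Y XOR U) = True AND False = False
NOT (V AND (Y XOR U)) = NOT False = True
NOT (V AND (Y XOR U)) XOR Y = True XOR False = True
((V XOR NOT NOT (((V IMPLIES Z) IMPLIES Y) XOR (Y XOR Z))) XOR Y) IMPLIES (NOT (V AND (Y XOR U)) XOR Y) = False IMPLIES True = True
Z XOR Y = True XOR False = True
(Z XOR Y) OR X = True OR True = True
((Z XOR Y) OR X) OR Z = True OR True = True
(((V XOR NOT NOT (((V IMPLIES Z) IMPLIES Y) XOR (Y XOR Z))) XOR Y) IMPLIES (NOT (V AND (Y XOR U)) XOR Y)) IFF (((Z XOR Y) OR X) OR Z) = True IFF True = True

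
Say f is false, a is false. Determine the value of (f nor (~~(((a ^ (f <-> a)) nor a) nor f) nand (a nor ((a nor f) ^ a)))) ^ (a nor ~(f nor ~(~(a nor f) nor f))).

1

f <-> a = 0 <-> 0 = 1
a ^ (f <-> a) = 0 ^ 1 = 1
(a ^ (f <-> a)) nor a = 1 nor 0 = 0
((a ^ (f <-> a)) nor a) nor f = 0 nor 0 = 1
~(((a ^ (f <-> a)) nor a) nor f) = ~1 = 0
~~(((a ^ (f <-> a)) nor a) nor f) = ~0 = 1
a nor f = 0 nor 0 = 1
(a nor f) ^ a = 1 ^ 0 = 1
a nor ((a nor f) ^ a) = 0 nor 1 = 0
~~(((a ^ (f <-> a)) nor a) nor f) nand (a nor ((a nor f) ^ a)) = 1 nand 0 = 1
f nor (~~(((a ^ (f <-> a)) nor a) nor f) nand (a nor ((a nor f) ^ a))) = 0 nor 1 = 0
a nor f = 0 nor 0 = 1
~(a nor f) = ~1 = 0
~(a nor f) nor f = 0 nor 0 = 1
~(~(a nor f) nor f) = ~1 = 0
f nor ~(~(a nor f) nor f) = 0 nor 0 = 1
~(f nor ~(~(a nor f) nor f)) = ~1 = 0
a nor ~(f nor ~(~(a nor f) nor f)) = 0 nor 0 = 1
(f nor (~~(((a ^ (f <-> a)) nor a) nor f) nand (a nor ((a nor f) ^ a)))) ^ (a nor ~(f nor ~(~(a nor f) nor f))) = 0 ^ 1 = 1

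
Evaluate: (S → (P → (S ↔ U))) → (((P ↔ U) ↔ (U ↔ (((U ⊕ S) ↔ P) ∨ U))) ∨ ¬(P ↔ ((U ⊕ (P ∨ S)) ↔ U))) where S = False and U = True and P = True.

True

Substituting S=False, U=True, P=True:
S ↔ U = False ↔ True = False
P → (S ↔ U) = True → False = False
S → (P → (S ↔ U)) = False → False = True
P ↔ U = True ↔ True = True
U ⊕ S = True ⊕ False = True
(U ⊕ S) ↔ P = True ↔ True = True
((U ⊕ S) ↔ P) ∨ U = True ∨ True = True
U ↔ (((U ⊕ S) ↔ P) ∨ U) = True ↔ True = True
(P ↔ U) ↔ (U ↔ (((U ⊕ S) ↔ P) ∨ U)) = True ↔ True = True
P ∨ S = True ∨ False = True
U ⊕ (P ∨ S) = True ⊕ True = False
(U ⊕ (P ∨ S)) ↔ U = False ↔ True = False
P ↔ ((U ⊕ (P ∨ S)) ↔ U) = True ↔ False = False
¬(P ↔ ((U ⊕ (P ∨ S)) ↔ U)) = ¬False = True
((P ↔ U) ↔ (U ↔ (((U ⊕ S) ↔ P) ∨ U))) ∨ ¬(P ↔ ((U ⊕ (P ∨ S)) ↔ U)) = True ∨ True = True
(S → (P → (S ↔ U))) → (((P ↔ U) ↔ (U ↔ (((U ⊕ S) ↔ P) ∨ U))) ∨ ¬(P ↔ ((U ⊕ (P ∨ S)) ↔ U))) = True → True = True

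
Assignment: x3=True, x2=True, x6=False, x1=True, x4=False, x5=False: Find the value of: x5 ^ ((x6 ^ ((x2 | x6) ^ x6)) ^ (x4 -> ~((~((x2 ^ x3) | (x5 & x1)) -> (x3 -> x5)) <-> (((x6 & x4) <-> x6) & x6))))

x2 | x6 = True | False = True
(x2 | x6) ^ x6 = True ^ False = True
x6 ^ ((x2 | x6) ^ x6) = False ^ True = True
x2 ^ x3 = True ^ True = False
x5 & x1 = False & True = False
(x2 ^ x3) | (x5 & x1) = False | False = False
~((x2 ^ x3) | (x5 & x1)) = ~False = True
x3 -> x5 = True -> False = False
~((x2 ^ x3) | (x5 & x1)) -> (x3 -> x5) = True -> False = False
x6 & x4 = False & False = False
(x6 & x4) <-> x6 = False <-> False = True
((x6 & x4) <-> x6) & x6 = True & False = False
(~((x2 ^ x3) | (x5 & x1)) -> (x3 -> x5)) <-> (((x6 & x4) <-> x6) & x6) = False <-> False = True
~((~((x2 ^ x3) | (x5 & x1)) -> (x3 -> x5)) <-> (((x6 & x4) <-> x6) & x6)) = ~True = False
x4 -> ~((~((x2 ^ x3) | (x5 & x1)) -> (x3 -> x5)) <-> (((x6 & x4) <-> x6) & x6)) = False -> False = True
(x6 ^ ((x2 | x6) ^ x6)) ^ (x4 -> ~((~((x2 ^ x3) | (x5 & x1)) -> (x3 -> x5)) <-> (((x6 & x4) <-> x6) & x6))) = True ^ True = False
x5 ^ ((x6 ^ ((x2 | x6) ^ x6)) ^ (x4 -> ~((~((x2 ^ x3) | (x5 & x1)) -> (x3 -> x5)) <-> (((x6 & x4) <-> x6) & x6)))) = False ^ False = False

False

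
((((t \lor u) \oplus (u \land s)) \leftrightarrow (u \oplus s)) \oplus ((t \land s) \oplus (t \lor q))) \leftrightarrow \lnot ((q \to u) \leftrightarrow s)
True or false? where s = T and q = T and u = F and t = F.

T

t \lor u = F \lor F = F
u \land s = F \land T = F
(t \lor u) \oplus (u \land s) = F \oplus F = F
u \oplus s = F \oplus T = T
((t \lor u) \oplus (u \land s)) \leftrightarrow (u \oplus s) = F \leftrightarrow T = F
t \land s = F \land T = F
t \lor q = F \lor T = T
(t \land s) \oplus (t \lor q) = F \oplus T = T
(((t \lor u) \oplus (u \land s)) \leftrightarrow (u \oplus s)) \oplus ((t \land s) \oplus (t \lor q)) = F \oplus T = T
q \to u = T \to F = F
(q \to u) \leftrightarrow s = F \leftrightarrow T = F
\lnot ((q \to u) \leftrightarrow s) = \lnot F = T
((((t \lor u) \oplus (u \land s)) \leftrightarrow (u \oplus s)) \oplus ((t \land s) \oplus (t \lor q))) \leftrightarrow \lnot ((q \to u) \leftrightarrow s) = T \leftrightarrow T = T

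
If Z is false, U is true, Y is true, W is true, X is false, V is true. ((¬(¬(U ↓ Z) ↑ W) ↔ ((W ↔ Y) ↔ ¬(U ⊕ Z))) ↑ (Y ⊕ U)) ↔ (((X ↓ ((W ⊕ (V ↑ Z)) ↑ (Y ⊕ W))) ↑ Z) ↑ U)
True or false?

F

Substituting Z=F, U=T, Y=T, W=T, X=F, V=T:
U ↓ Z = T ↓ F = F
¬(U ↓ Z) = ¬F = T
¬(U ↓ Z) ↑ W = T ↑ T = F
¬(¬(U ↓ Z) ↑ W) = ¬F = T
W ↔ Y = T ↔ T = T
U ⊕ Z = T ⊕ F = T
¬(U ⊕ Z) = ¬T = F
(W ↔ Y) ↔ ¬(U ⊕ Z) = T ↔ F = F
¬(¬(U ↓ Z) ↑ W) ↔ ((W ↔ Y) ↔ ¬(U ⊕ Z)) = T ↔ F = F
Y ⊕ U = T ⊕ T = F
(¬(¬(U ↓ Z) ↑ W) ↔ ((W ↔ Y) ↔ ¬(U ⊕ Z))) ↑ (Y ⊕ U) = F ↑ F = T
V ↑ Z = T ↑ F = T
W ⊕ (V ↑ Z) = T ⊕ T = F
Y ⊕ W = T ⊕ T = F
(W ⊕ (V ↑ Z)) ↑ (Y ⊕ W) = F ↑ F = T
X ↓ ((W ⊕ (V ↑ Z)) ↑ (Y ⊕ W)) = F ↓ T = F
(X ↓ ((W ⊕ (V ↑ Z)) ↑ (Y ⊕ W))) ↑ Z = F ↑ F = T
((X ↓ ((W ⊕ (V ↑ Z)) ↑ (Y ⊕ W))) ↑ Z) ↑ U = T ↑ T = F
((¬(¬(U ↓ Z) ↑ W) ↔ ((W ↔ Y) ↔ ¬(U ⊕ Z))) ↑ (Y ⊕ U)) ↔ (((X ↓ ((W ⊕ (V ↑ Z)) ↑ (Y ⊕ W))) ↑ Z) ↑ U) = T ↔ F = F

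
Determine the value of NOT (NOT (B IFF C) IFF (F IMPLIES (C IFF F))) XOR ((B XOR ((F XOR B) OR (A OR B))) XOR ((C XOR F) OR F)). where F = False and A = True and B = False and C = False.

False

B IFF C = False IFF False = True
NOT (B IFF C) = NOT True = False
C IFF F = False IFF False = True
F IMPLIES (C IFF F) = False IMPLIES True = True
NOT (B IFF C) IFF (F IMPLIES (C IFF F)) = False IFF True = False
NOT (NOT (B IFF C) IFF (F IMPLIES (C IFF F))) = NOT False = True
F XOR B = False XOR False = False
A OR B = True OR False = True
(F XOR B) OR (A OR B) = False OR True = True
B XOR ((F XOR B) OR (A OR B)) = False XOR True = True
C XOR F = False XOR False = False
(C XOR F) OR F = False OR False = False
(B XOR ((F XOR B) OR (A OR B))) XOR ((C XOR F) OR F) = True XOR False = True
NOT (NOT (B IFF C) IFF (F IMPLIES (C IFF F))) XOR ((B XOR ((F XOR B) OR (A OR B))) XOR ((C XOR F) OR F)) = True XOR True = False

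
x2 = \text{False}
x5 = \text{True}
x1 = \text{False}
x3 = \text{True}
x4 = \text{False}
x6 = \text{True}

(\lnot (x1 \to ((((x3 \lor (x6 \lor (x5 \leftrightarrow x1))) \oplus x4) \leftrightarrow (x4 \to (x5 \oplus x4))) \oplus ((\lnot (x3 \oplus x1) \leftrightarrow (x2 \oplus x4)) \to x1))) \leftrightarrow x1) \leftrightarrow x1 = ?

\text{False}

x5 \leftrightarrow x1 = \text{True} \leftrightarrow \text{False} = \text{False}
x6 \lor (x5 \leftrightarrow x1) = \text{True} \lor \text{False} = \text{True}
x3 \lor (x6 \lor (x5 \leftrightarrow x1)) = \text{True} \lor \text{True} = \text{True}
(x3 \lor (x6 \lor (x5 \leftrightarrow x1))) \oplus x4 = \text{True} \oplus \text{False} = \text{True}
x5 \oplus x4 = \text{True} \oplus \text{False} = \text{True}
x4 \to (x5 \oplus x4) = \text{False} \to \text{True} = \text{True}
((x3 \lor (x6 \lor (x5 \leftrightarrow x1))) \oplus x4) \leftrightarrow (x4 \to (x5 \oplus x4)) = \text{True} \leftrightarrow \text{True} = \text{True}
x3 \oplus x1 = \text{True} \oplus \text{False} = \text{True}
\lnot (x3 \oplus x1) = \lnot \text{True} = \text{False}
x2 \oplus x4 = \text{False} \oplus \text{False} = \text{False}
\lnot (x3 \oplus x1) \leftrightarrow (x2 \oplus x4) = \text{False} \leftrightarrow \text{False} = \text{True}
(\lnot (x3 \oplus x1) \leftrightarrow (x2 \oplus x4)) \to x1 = \text{True} \to \text{False} = \text{False}
(((x3 \lor (x6 \lor (x5 \leftrightarrow x1))) \oplus x4) \leftrightarrow (x4 \to (x5 \oplus x4))) \oplus ((\lnot (x3 \oplus x1) \leftrightarrow (x2 \oplus x4)) \to x1) = \text{True} \oplus \text{False} = \text{True}
x1 \to ((((x3 \lor (x6 \lor (x5 \leftrightarrow x1))) \oplus x4) \leftrightarrow (x4 \to (x5 \oplus x4))) \oplus ((\lnot (x3 \oplus x1) \leftrightarrow (x2 \oplus x4)) \to x1)) = \text{False} \to \text{True} = \text{True}
\lnot (x1 \to ((((x3 \lor (x6 \lor (x5 \leftrightarrow x1))) \oplus x4) \leftrightarrow (x4 \to (x5 \oplus x4))) \oplus ((\lnot (x3 \oplus x1) \leftrightarrow (x2 \oplus x4)) \to x1))) = \lnot \text{True} = \text{False}
\lnot (x1 \to ((((x3 \lor (x6 \lor (x5 \leftrightarrow x1))) \oplus x4) \leftrightarrow (x4 \to (x5 \oplus x4))) \oplus ((\lnot (x3 \oplus x1) \leftrightarrow (x2 \oplus x4)) \to x1))) \leftrightarrow x1 = \text{False} \leftrightarrow \text{False} = \text{True}
(\lnot (x1 \to ((((x3 \lor (x6 \lor (x5 \leftrightarrow x1))) \oplus x4) \leftrightarrow (x4 \to (x5 \oplus x4))) \oplus ((\lnot (x3 \oplus x1) \leftrightarrow (x2 \oplus x4)) \to x1))) \leftrightarrow x1) \leftrightarrow x1 = \text{True} \leftrightarrow \text{False} = \text{False}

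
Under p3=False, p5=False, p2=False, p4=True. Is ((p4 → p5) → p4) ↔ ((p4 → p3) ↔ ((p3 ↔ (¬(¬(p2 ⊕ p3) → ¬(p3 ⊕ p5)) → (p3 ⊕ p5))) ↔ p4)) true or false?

True

p4 → p5 = True → False = False
(p4 → p5) → p4 = False → True = True
p4 → p3 = True → False = False
p2 ⊕ p3 = False ⊕ False = False
¬(p2 ⊕ p3) = ¬False = True
p3 ⊕ p5 = False ⊕ False = False
¬(p3 ⊕ p5) = ¬False = True
¬(p2 ⊕ p3) → ¬(p3 ⊕ p5) = True → True = True
¬(¬(p2 ⊕ p3) → ¬(p3 ⊕ p5)) = ¬True = False
p3 ⊕ p5 = False ⊕ False = False
¬(¬(p2 ⊕ p3) → ¬(p3 ⊕ p5)) → (p3 ⊕ p5) = False → False = True
p3 ↔ (¬(¬(p2 ⊕ p3) → ¬(p3 ⊕ p5)) → (p3 ⊕ p5)) = False ↔ True = False
(p3 ↔ (¬(¬(p2 ⊕ p3) → ¬(p3 ⊕ p5)) → (p3 ⊕ p5))) ↔ p4 = False ↔ True = False
(p4 → p3) ↔ ((p3 ↔ (¬(¬(p2 ⊕ p3) → ¬(p3 ⊕ p5)) → (p3 ⊕ p5))) ↔ p4) = False ↔ False = True
((p4 → p5) → p4) ↔ ((p4 → p3) ↔ ((p3 ↔ (¬(¬(p2 ⊕ p3) → ¬(p3 ⊕ p5)) → (p3 ⊕ p5))) ↔ p4)) = True ↔ True = True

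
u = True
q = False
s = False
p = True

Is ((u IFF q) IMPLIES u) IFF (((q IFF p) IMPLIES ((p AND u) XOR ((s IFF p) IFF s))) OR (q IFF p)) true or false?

u IFF q = True IFF False = False
(u IFF q) IMPLIES u = False IMPLIES True = True
q IFF p = False IFF True = False
p AND u = True AND True = True
s IFF p = False IFF True = False
(s IFF p) IFF s = False IFF False = True
(p AND u) XOR ((s IFF p) IFF s) = True XOR True = False
(q IFF p) IMPLIES ((p AND u) XOR ((s IFF p) IFF s)) = False IMPLIES False = True
q IFF p = False IFF True = False
((q IFF p) IMPLIES ((p AND u) XOR ((s IFF p) IFF s))) OR (q IFF p) = True OR False = True
((u IFF q) IMPLIES u) IFF (((q IFF p) IMPLIES ((p AND u) XOR ((s IFF p) IFF s))) OR (q IFF p)) = True IFF True = True

True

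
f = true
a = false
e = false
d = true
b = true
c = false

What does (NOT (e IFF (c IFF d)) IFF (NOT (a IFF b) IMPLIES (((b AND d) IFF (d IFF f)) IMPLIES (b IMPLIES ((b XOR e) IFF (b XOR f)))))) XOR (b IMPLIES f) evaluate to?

false

c IFF d = false IFF true = false
e IFF (c IFF d) = false IFF false = true
NOT (e IFF (c IFF d)) = NOT true = false
a IFF b = false IFF true = false
NOT (a IFF b) = NOT false = true
b AND d = true AND true = true
d IFF f = true IFF true = true
(b AND d) IFF (d IFF f) = true IFF true = true
b XOR e = true XOR false = true
b XOR f = true XOR true = false
(b XOR e) IFF (b XOR f) = true IFF false = false
b IMPLIES ((b XOR e) IFF (b XOR f)) = true IMPLIES false = false
((b AND d) IFF (d IFF f)) IMPLIES (b IMPLIES ((b XOR e) IFF (b XOR f))) = true IMPLIES false = false
NOT (a IFF b) IMPLIES (((b AND d) IFF (d IFF f)) IMPLIES (b IMPLIES ((b XOR e) IFF (b XOR f)))) = true IMPLIES false = false
NOT (e IFF (c IFF d)) IFF (NOT (a IFF b) IMPLIES (((b AND d) IFF (d IFF f)) IMPLIES (b IMPLIES ((b XOR e) IFF (b XOR f))))) = false IFF false = true
b IMPLIES f = true IMPLIES true = true
(NOT (e IFF (c IFF d)) IFF (NOT (a IFF b) IMPLIES (((b AND d) IFF (d IFF f)) IMPLIES (b IMPLIES ((b XOR e) IFF (b XOR f)))))) XOR (b IMPLIES f) = true XOR true = false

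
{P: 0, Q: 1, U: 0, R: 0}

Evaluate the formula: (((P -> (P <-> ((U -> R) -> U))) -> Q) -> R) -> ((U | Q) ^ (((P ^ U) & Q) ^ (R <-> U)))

1

U -> R = 0 -> 0 = 1
(U -> R) -> U = 1 -> 0 = 0
P <-> ((U -> R) -> U) = 0 <-> 0 = 1
P -> (P <-> ((U -> R) -> U)) = 0 -> 1 = 1
(P -> (P <-> ((U -> R) -> U))) -> Q = 1 -> 1 = 1
((P -> (P <-> ((U -> R) -> U))) -> Q) -> R = 1 -> 0 = 0
U | Q = 0 | 1 = 1
P ^ U = 0 ^ 0 = 0
(P ^ U) & Q = 0 & 1 = 0
R <-> U = 0 <-> 0 = 1
((P ^ U) & Q) ^ (R <-> U) = 0 ^ 1 = 1
(U | Q) ^ (((P ^ U) & Q) ^ (R <-> U)) = 1 ^ 1 = 0
(((P -> (P <-> ((U -> R) -> U))) -> Q) -> R) -> ((U | Q) ^ (((P ^ U) & Q) ^ (R <-> U))) = 0 -> 0 = 1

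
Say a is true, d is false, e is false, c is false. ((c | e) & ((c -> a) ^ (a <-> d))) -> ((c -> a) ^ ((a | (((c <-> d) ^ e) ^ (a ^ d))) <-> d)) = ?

True

c | e = False | False = False
c -> a = False -> True = True
a <-> d = True <-> False = False
(c -> a) ^ (a <-> d) = True ^ False = True
(c | e) & ((c -> a) ^ (a <-> d)) = False & True = False
c -> a = False -> True = True
c <-> d = False <-> False = True
(c <-> d) ^ e = True ^ False = True
a ^ d = True ^ False = True
((c <-> d) ^ e) ^ (a ^ d) = True ^ True = False
a | (((c <-> d) ^ e) ^ (a ^ d)) = True | False = True
(a | (((c <-> d) ^ e) ^ (a ^ d))) <-> d = True <-> False = False
(c -> a) ^ ((a | (((c <-> d) ^ e) ^ (a ^ d))) <-> d) = True ^ False = True
((c | e) & ((c -> a) ^ (a <-> d))) -> ((c -> a) ^ ((a | (((c <-> d) ^ e) ^ (a ^ d))) <-> d)) = False -> True = True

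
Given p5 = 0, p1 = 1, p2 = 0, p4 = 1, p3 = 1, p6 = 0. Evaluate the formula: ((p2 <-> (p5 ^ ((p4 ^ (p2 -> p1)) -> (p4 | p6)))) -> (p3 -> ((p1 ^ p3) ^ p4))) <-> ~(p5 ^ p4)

0

p2 -> p1 = 0 -> 1 = 1
p4 ^ (p2 -> p1) = 1 ^ 1 = 0
p4 | p6 = 1 | 0 = 1
(p4 ^ (p2 -> p1)) -> (p4 | p6) = 0 -> 1 = 1
p5 ^ ((p4 ^ (p2 -> p1)) -> (p4 | p6)) = 0 ^ 1 = 1
p2 <-> (p5 ^ ((p4 ^ (p2 -> p1)) -> (p4 | p6))) = 0 <-> 1 = 0
p1 ^ p3 = 1 ^ 1 = 0
(p1 ^ p3) ^ p4 = 0 ^ 1 = 1
p3 -> ((p1 ^ p3) ^ p4) = 1 -> 1 = 1
(p2 <-> (p5 ^ ((p4 ^ (p2 -> p1)) -> (p4 | p6)))) -> (p3 -> ((p1 ^ p3) ^ p4)) = 0 -> 1 = 1
p5 ^ p4 = 0 ^ 1 = 1
~(p5 ^ p4) = ~1 = 0
((p2 <-> (p5 ^ ((p4 ^ (p2 -> p1)) -> (p4 | p6)))) -> (p3 -> ((p1 ^ p3) ^ p4))) <-> ~(p5 ^ p4) = 1 <-> 0 = 0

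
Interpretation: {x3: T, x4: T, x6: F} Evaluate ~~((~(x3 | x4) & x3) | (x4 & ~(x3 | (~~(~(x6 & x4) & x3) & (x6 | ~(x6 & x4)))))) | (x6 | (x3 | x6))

T

x3 | x4 = T | T = T
~(x3 | x4) = ~T = F
~(x3 | x4) & x3 = F & T = F
x6 & x4 = F & T = F
~(x6 & x4) = ~F = T
~(x6 & x4) & x3 = T & T = T
~(~(x6 & x4) & x3) = ~T = F
~~(~(x6 & x4) & x3) = ~F = T
x6 & x4 = F & T = F
~(x6 & x4) = ~F = T
x6 | ~(x6 & x4) = F | T = T
~~(~(x6 & x4) & x3) & (x6 | ~(x6 & x4)) = T & T = T
x3 | (~~(~(x6 & x4) & x3) & (x6 | ~(x6 & x4))) = T | T = T
~(x3 | (~~(~(x6 & x4) & x3) & (x6 | ~(x6 & x4)))) = ~T = F
x4 & ~(x3 | (~~(~(x6 & x4) & x3) & (x6 | ~(x6 & x4)))) = T & F = F
(~(x3 | x4) & x3) | (x4 & ~(x3 | (~~(~(x6 & x4) & x3) & (x6 | ~(x6 & x4))))) = F | F = F
~((~(x3 | x4) & x3) | (x4 & ~(x3 | (~~(~(x6 & x4) & x3) & (x6 | ~(x6 & x4)))))) = ~F = T
~~((~(x3 | x4) & x3) | (x4 & ~(x3 | (~~(~(x6 & x4) & x3) & (x6 | ~(x6 & x4)))))) = ~T = F
x3 | x6 = T | F = T
x6 | (x3 | x6) = F | T = T
~~((~(x3 | x4) & x3) | (x4 & ~(x3 | (~~(~(x6 & x4) & x3) & (x6 | ~(x6 & x4)))))) | (x6 | (x3 | x6)) = F | T = T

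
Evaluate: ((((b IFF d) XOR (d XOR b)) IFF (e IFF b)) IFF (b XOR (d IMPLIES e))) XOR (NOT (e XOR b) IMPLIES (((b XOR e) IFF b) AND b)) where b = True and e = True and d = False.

b IFF d = True IFF False = False
d XOR b = False XOR True = True
(b IFF d) XOR (d XOR b) = False XOR True = True
e IFF b = True IFF True = True
((b IFF d) XOR (d XOR b)) IFF (e IFF b) = True IFF True = True
d IMPLIES e = False IMPLIES True = True
b XOR (d IMPLIES e) = True XOR True = False
(((b IFF d) XOR (d XOR b)) IFF (e IFF b)) IFF (b XOR (d IMPLIES e)) = True IFF False = False
e XOR b = True XOR True = False
NOT (e XOR b) = NOT False = True
b XOR e = True XOR True = False
(b XOR e) IFF b = False IFF True = False
((b XOR e) IFF b) AND b = False AND True = False
NOT (e XOR b) IMPLIES (((b XOR e) IFF b) AND b) = True IMPLIES False = False
((((b IFF d) XOR (d XOR b)) IFF (e IFF b)) IFF (b XOR (d IMPLIES e))) XOR (NOT (e XOR b) IMPLIES (((b XOR e) IFF b) AND b)) = False XOR False = False

False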